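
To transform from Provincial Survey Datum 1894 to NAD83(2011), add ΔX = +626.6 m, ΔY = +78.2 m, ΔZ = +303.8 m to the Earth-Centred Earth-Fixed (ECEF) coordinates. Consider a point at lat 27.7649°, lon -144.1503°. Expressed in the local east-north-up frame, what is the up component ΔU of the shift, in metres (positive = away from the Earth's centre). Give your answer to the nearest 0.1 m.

ΔU = -348.4 m

The local up (radial) axis is (cos φ cos λ, cos φ sin λ, sin φ), giving ΔU = -449.419 − 40.526 + 141.524 = -348.42 m.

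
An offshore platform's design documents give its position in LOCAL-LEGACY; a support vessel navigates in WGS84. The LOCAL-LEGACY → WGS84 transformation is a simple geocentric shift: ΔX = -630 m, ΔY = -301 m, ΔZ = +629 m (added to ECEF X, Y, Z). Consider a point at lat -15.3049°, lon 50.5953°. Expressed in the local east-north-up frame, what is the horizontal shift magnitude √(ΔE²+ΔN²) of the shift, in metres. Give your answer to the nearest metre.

530 m

The local east axis at (φ, λ) is (−sin λ, cos λ, 0), so ΔE = −sin(50.5953°)·(-630) + cos(50.5953°)·(-301) = 295.72 m.
The local north axis is (−sin φ cos λ, −sin φ sin λ, cos φ), giving ΔN = -105.561 − 61.390 + 606.692 = 439.74 m.
Horizontal magnitude = √(ΔE² + ΔN²) = √(295.72² + 439.74²) = 529.93 m.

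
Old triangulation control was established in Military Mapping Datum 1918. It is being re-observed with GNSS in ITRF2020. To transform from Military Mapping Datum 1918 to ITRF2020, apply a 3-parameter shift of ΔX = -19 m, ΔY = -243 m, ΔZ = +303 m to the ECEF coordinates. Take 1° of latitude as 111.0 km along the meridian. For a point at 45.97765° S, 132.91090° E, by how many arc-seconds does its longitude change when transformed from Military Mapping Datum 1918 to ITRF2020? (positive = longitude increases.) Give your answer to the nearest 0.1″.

sin φ = -0.719069, cos φ = 0.694939, sin λ = 0.732413, cos λ = -0.680860.
East component: ΔE = −sin λ·ΔX + cos λ·ΔY = −(0.732413)(-19) + (-0.680860)(-243) = 179.36 m.
1° of latitude spans 111000 m; at latitude φ, 1° of longitude spans that × cos φ = 77138.2 m, so Δλ = 179.36 / 77138.2 × 3600 = 8.371″.

Δλ = 8.4″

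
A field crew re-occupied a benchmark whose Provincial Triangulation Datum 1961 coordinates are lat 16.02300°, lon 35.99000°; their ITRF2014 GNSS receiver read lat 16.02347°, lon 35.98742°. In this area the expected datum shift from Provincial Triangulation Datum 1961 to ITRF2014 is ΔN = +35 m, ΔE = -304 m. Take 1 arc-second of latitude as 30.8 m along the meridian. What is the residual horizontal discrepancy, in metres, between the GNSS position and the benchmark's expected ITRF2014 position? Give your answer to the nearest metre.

34 m

Observed coordinate differences: Δφ = +0.00047°, Δλ = -0.00258°.
Converting to metres (1° lat = 110880 m, cos φ = 0.961151): observed ΔN = 52.1 m, observed ΔE = -275.0 m.
Subtracting the expected shift leaves a residual of 52.1 − (35) = 17.1 m north and -275.0 − (-304) = 29.0 m east.
Residual distance = √(17.1² + 29.0²) = 33.7 m.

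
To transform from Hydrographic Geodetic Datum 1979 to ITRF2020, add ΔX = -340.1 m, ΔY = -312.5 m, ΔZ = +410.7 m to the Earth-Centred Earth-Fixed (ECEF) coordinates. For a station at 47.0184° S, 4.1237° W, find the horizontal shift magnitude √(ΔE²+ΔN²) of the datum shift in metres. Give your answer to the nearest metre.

At φ = -47.0184°, λ = -4.1237°: sin φ = -0.731573, cos φ = 0.681763, sin λ = -0.071910, cos λ = 0.997411.
ΔE = −sin λ·ΔX + cos λ·ΔY = −(-0.071910)·(-340.1) + (0.997411)·(-312.5) = -336.15 m.
ΔN = −sin φ cos λ·ΔX − sin φ sin λ·ΔY + cos φ·ΔZ = −(-0.731573)(0.997411)(-340.1) − (-0.731573)(-0.071910)(-312.5) + (0.681763)(410.7) = 48.28 m.
Horizontal magnitude = √(ΔE² + ΔN²) = √((-336.15)² + 48.28²) = 339.60 m.

340 m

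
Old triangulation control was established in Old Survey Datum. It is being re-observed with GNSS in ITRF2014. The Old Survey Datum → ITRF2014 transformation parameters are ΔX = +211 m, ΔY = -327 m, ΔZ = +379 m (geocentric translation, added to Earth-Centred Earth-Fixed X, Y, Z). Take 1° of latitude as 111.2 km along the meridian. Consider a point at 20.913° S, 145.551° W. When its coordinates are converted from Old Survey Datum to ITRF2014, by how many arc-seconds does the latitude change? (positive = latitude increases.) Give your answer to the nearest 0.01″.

sin φ = -0.356950, cos φ = 0.934124, sin λ = -0.565672, cos λ = -0.824630.
North component: ΔN = −sin φ cos λ·ΔX − sin φ sin λ·ΔY + cos φ·ΔZ = −(-0.356950)(-0.824630)(211) − (-0.356950)(-0.565672)(-327) + (0.934124)(379) = 357.95 m.
1° of latitude spans 111200 m, so Δφ = 357.95 / 111200 × 3600 = 11.588″.

Δφ = 11.59″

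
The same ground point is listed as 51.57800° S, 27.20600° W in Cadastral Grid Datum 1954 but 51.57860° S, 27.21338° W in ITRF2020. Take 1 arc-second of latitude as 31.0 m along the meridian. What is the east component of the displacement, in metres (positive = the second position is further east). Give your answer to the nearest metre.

ΔE = -512 m

Δφ = -51.57860° − -51.57800° = -0.00060°; Δλ = -27.21338° − -27.20600° = -0.00738°.
1° of latitude = 3600 × 31.00 = 111600 m.
ΔN = Δφ × 111600 = -67.0 m; ΔE = Δλ × 111600 × cos(-51.57800°) = -0.00738 × 111600 × 0.621449 = -511.8 m.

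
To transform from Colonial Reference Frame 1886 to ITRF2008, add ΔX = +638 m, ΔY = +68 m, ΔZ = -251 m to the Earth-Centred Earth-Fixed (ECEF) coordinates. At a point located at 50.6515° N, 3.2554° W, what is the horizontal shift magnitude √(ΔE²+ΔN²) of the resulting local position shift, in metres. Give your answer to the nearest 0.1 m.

657.0 m

The local east axis at (φ, λ) is (−sin λ, cos λ, 0), so ΔE = −sin(-3.2554°)·638 + cos(-3.2554°)·68 = 104.12 m.
The local north axis is (−sin φ cos λ, −sin φ sin λ, cos φ), giving ΔN = -492.572 + 2.986 − 159.143 = -648.73 m.
Horizontal magnitude = √(ΔE² + ΔN²) = √(104.12² + (-648.73)²) = 657.03 m.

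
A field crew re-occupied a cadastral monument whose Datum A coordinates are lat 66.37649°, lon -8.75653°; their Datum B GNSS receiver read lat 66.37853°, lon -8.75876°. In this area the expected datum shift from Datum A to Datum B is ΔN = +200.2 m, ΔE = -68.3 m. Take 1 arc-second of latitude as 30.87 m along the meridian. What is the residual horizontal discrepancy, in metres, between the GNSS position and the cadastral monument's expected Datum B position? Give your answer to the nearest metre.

Observed coordinate differences: Δφ = +0.00204°, Δλ = -0.00223°.
Converting to metres (1° lat = 111132 m, cos φ = 0.400725): observed ΔN = 226.7 m, observed ΔE = -99.3 m.
Subtracting the expected shift leaves a residual of 226.7 − (200.2) = 26.5 m north and -99.3 − (-68.3) = -31.0 m east.
Residual distance = √(26.5² + (-31.0)²) = 40.8 m.

41 m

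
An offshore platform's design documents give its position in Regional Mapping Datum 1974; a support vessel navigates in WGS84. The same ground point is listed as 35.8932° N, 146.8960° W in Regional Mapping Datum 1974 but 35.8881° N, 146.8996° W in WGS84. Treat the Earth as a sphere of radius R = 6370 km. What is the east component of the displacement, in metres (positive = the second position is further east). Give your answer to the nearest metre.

ΔE = -324 m

Δφ = 35.8881° − 35.8932° = -0.0051°; Δλ = -146.8996° − -146.8960° = -0.0036°.
1° along a meridian = πR/180 = 111177 m.
ΔN = Δφ × 111177 = -567.0 m; ΔE = Δλ × 111177 × cos(35.8932°) = -0.0036 × 111177 × 0.810111 = -324.2 m.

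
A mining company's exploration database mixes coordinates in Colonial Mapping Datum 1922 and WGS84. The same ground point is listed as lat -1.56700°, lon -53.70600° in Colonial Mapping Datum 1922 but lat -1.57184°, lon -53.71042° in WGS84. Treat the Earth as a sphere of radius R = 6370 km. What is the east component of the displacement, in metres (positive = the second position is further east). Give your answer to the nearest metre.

ΔE = -491 m

Δφ = -1.57184° − -1.56700° = -0.00484°; Δλ = -53.71042° − -53.70600° = -0.00442°.
1° along a meridian = πR/180 = 111177 m.
ΔN = Δφ × 111177 = -538.1 m; ΔE = Δλ × 111177 × cos(-1.56700°) = -0.00442 × 111177 × 0.999626 = -491.2 m.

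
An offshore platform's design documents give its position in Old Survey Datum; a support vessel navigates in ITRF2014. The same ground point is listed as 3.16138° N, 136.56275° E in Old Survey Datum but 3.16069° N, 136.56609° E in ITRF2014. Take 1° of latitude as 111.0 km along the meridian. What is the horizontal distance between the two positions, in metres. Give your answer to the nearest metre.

378 m

Δφ = 3.16069° − 3.16138° = -0.00069°; Δλ = 136.56609° − 136.56275° = +0.00334°.
ΔN = Δφ × 111000 = -76.6 m; ΔE = Δλ × 111000 × cos(3.16138°) = +0.00334 × 111000 × 0.998478 = 370.2 m.
Distance = √(ΔE² + ΔN²) = √(370.2² + (-76.6)²) = 378.0 m.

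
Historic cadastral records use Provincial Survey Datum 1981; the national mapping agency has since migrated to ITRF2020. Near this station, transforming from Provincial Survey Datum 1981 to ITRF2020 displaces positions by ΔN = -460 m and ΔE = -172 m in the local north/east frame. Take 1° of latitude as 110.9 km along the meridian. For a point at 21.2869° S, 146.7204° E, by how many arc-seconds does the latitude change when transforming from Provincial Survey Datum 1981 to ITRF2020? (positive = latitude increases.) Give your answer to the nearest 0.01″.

Δφ = -14.93″

1° of latitude = 110.9 km, so Δφ = -460.0 / 110900 = -0.0041479° = -14.932″.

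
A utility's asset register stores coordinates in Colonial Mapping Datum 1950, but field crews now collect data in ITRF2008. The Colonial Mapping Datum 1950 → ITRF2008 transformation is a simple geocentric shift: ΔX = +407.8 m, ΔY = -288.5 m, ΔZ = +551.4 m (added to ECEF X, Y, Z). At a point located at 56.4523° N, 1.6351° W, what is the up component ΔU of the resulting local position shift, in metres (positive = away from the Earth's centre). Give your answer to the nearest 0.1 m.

ΔU = 689.4 m

At φ = 56.4523°, λ = -1.6351°: sin φ = 0.833426, cos φ = 0.552631, sin λ = -0.028534, cos λ = 0.999593.
ΔU = cos φ cos λ·ΔX + cos φ sin λ·ΔY + sin φ·ΔZ = (0.552631)(0.999593)(407.8) + (0.552631)(-0.028534)(-288.5) + (0.833426)(551.4) = 689.37 m.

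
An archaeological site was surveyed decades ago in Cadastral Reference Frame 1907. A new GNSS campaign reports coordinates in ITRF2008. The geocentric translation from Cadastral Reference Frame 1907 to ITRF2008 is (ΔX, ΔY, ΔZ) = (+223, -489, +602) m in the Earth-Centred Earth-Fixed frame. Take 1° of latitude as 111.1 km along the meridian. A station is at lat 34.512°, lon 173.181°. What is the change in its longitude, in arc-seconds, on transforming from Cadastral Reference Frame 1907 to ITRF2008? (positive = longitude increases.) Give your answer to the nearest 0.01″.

Δλ = 18.05″

sin φ = 0.566579, cos φ = 0.824008, sin λ = 0.118733, cos λ = -0.992926.
East component: ΔE = −sin λ·ΔX + cos λ·ΔY = −(0.118733)(223) + (-0.992926)(-489) = 459.06 m.
1° of latitude spans 111100 m; at latitude φ, 1° of longitude spans that × cos φ = 91547.2 m, so Δλ = 459.06 / 91547.2 × 3600 = 18.052″.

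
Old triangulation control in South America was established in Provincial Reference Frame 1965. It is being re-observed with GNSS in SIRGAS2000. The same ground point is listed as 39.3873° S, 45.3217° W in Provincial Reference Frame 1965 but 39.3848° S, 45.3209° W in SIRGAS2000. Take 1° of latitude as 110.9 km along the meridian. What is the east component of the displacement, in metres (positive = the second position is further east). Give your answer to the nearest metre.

Δφ = -39.3848° − -39.3873° = +0.0025°; Δλ = -45.3209° − -45.3217° = +0.0008°.
ΔN = Δφ × 110900 = 277.3 m; ΔE = Δλ × 110900 × cos(-39.3873°) = +0.0008 × 110900 × 0.772874 = 68.6 m.

ΔE = 69 m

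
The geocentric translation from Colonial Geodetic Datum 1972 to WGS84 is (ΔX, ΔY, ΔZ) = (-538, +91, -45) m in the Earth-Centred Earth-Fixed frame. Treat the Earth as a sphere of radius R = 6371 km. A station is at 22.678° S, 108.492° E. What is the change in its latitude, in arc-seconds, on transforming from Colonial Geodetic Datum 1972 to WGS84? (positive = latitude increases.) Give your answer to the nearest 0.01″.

Δφ = 1.86″

sin φ = -0.385552, cos φ = 0.922686, sin λ = 0.948368, cos λ = -0.317172.
North component: ΔN = −sin φ cos λ·ΔX − sin φ sin λ·ΔY + cos φ·ΔZ = −(-0.385552)(-0.317172)(-538) − (-0.385552)(0.948368)(91) + (0.922686)(-45) = 57.54 m.
1° of latitude spans πR/180 = 111195 m, so Δφ = 57.54 / 111195 × 3600 = 1.863″.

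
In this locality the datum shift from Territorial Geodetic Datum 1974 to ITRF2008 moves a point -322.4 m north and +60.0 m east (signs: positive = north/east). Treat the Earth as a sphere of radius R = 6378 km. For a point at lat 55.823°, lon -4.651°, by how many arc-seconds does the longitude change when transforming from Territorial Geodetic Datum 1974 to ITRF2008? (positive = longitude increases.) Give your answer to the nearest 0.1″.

Δλ = 3.5″

At latitude 55.823°, cos φ = 0.561751.
One radian of longitude at latitude φ spans R cos φ, so Δλ = ΔE / (R cos φ) = 60.0 / (6378000 × 0.561751) = 1.6746e-05 rad = 3.454″.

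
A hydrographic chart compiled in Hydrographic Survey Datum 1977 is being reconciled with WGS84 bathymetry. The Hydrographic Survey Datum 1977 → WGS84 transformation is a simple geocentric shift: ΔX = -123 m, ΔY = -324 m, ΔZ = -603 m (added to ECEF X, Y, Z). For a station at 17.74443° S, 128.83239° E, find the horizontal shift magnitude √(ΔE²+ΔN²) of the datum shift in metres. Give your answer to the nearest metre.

695 m

The local east axis at (φ, λ) is (−sin λ, cos λ, 0), so ΔE = −sin(128.83239°)·(-123) + cos(128.83239°)·(-324) = 298.98 m.
The local north axis is (−sin φ cos λ, −sin φ sin λ, cos φ), giving ΔN = 23.506 − 76.922 − 574.313 = -627.73 m.
Horizontal magnitude = √(ΔE² + ΔN²) = √(298.98² + (-627.73)²) = 695.29 m.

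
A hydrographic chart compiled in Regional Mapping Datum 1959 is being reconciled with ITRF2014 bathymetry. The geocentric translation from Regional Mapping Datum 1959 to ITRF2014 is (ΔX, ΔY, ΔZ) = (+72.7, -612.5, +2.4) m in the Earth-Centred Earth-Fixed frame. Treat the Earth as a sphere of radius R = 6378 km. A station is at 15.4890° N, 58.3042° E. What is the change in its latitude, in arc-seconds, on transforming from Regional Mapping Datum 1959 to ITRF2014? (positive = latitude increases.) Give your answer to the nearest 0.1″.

sin φ = 0.267053, cos φ = 0.963682, sin λ = 0.850850, cos λ = 0.525409.
North component: ΔN = −sin φ cos λ·ΔX − sin φ sin λ·ΔY + cos φ·ΔZ = −(0.267053)(0.525409)(72.7) − (0.267053)(0.850850)(-612.5) + (0.963682)(2.4) = 131.29 m.
1° of latitude spans πR/180 = 111317 m, so Δφ = 131.29 / 111317 × 3600 = 4.246″.

Δφ = 4.2″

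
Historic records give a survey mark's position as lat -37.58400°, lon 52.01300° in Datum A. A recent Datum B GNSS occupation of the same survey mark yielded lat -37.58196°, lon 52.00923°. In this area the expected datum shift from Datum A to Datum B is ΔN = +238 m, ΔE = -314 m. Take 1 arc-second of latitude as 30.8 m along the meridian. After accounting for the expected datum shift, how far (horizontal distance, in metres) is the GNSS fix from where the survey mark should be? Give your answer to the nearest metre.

21 m

Observed coordinate differences: Δφ = +0.00204°, Δλ = -0.00377°.
Converting to metres (1° lat = 110880 m, cos φ = 0.792460): observed ΔN = 226.2 m, observed ΔE = -331.3 m.
Subtracting the expected shift leaves a residual of 226.2 − (238) = -11.8 m north and -331.3 − (-314) = -17.3 m east.
Residual distance = √((-11.8)² + (-17.3)²) = 20.9 m.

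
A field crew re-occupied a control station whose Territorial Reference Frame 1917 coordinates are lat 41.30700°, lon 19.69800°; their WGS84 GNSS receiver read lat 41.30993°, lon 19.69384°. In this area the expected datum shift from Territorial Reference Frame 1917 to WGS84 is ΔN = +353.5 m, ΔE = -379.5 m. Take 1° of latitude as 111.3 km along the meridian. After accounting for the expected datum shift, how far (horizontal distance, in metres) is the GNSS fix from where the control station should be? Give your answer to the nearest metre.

42 m

Observed coordinate differences: Δφ = +0.00293°, Δλ = -0.00416°.
Converting to metres (1° lat = 111300 m, cos φ = 0.751183): observed ΔN = 326.1 m, observed ΔE = -347.8 m.
Subtracting the expected shift leaves a residual of 326.1 − (353.5) = -27.4 m north and -347.8 − (-379.5) = 31.7 m east.
Residual distance = √((-27.4)² + 31.7²) = 41.9 m.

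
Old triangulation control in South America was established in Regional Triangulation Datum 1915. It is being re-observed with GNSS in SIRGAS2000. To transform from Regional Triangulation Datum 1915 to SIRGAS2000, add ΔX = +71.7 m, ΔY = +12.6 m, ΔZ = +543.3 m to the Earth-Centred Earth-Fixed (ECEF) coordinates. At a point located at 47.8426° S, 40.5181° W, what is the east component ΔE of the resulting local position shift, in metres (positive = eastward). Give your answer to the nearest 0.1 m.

The local east axis at (φ, λ) is (−sin λ, cos λ, 0), so ΔE = −sin(-40.5181°)·71.7 + cos(-40.5181°)·12.6 = 56.16 m.

ΔE = 56.2 m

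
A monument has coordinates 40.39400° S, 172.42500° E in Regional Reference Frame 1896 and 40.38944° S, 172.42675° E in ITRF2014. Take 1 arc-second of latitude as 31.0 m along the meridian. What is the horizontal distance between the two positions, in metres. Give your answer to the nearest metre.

Δφ = -40.38944° − -40.39400° = +0.00456°; Δλ = 172.42675° − 172.42500° = +0.00175°.
1° of latitude = 3600 × 31.00 = 111600 m.
ΔN = Δφ × 111600 = 508.9 m; ΔE = Δλ × 111600 × cos(-40.39400°) = +0.00175 × 111600 × 0.761606 = 148.7 m.
Distance = √(ΔE² + ΔN²) = √(148.7² + 508.9²) = 530.2 m.

530 m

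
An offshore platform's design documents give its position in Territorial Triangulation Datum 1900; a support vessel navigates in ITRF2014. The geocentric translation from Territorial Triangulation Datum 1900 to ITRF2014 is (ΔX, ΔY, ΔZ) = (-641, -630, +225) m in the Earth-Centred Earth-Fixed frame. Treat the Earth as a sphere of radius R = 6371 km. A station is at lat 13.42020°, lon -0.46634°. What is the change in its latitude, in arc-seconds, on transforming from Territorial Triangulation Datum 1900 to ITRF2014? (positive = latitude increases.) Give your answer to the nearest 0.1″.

Δφ = 11.9″

sin φ = 0.232091, cos φ = 0.972694, sin λ = -0.008139, cos λ = 0.999967.
North component: ΔN = −sin φ cos λ·ΔX − sin φ sin λ·ΔY + cos φ·ΔZ = −(0.232091)(0.999967)(-641) − (0.232091)(-0.008139)(-630) + (0.972694)(225) = 366.43 m.
1° of latitude spans πR/180 = 111195 m, so Δφ = 366.43 / 111195 × 3600 = 11.863″.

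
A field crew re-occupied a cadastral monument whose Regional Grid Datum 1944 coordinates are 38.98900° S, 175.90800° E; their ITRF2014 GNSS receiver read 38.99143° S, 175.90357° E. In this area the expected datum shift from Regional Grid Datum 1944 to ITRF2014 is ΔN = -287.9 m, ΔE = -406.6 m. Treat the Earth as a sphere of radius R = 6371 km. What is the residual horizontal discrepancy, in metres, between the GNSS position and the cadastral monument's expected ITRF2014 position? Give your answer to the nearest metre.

30 m

Observed coordinate differences: Δφ = -0.00243°, Δλ = -0.00443°.
Converting to metres (1° lat = 111195 m, cos φ = 0.777267): observed ΔN = -270.2 m, observed ΔE = -382.9 m.
Subtracting the expected shift leaves a residual of -270.2 − (-287.9) = 17.7 m north and -382.9 − (-406.6) = 23.7 m east.
Residual distance = √(17.7² + 23.7²) = 29.6 m.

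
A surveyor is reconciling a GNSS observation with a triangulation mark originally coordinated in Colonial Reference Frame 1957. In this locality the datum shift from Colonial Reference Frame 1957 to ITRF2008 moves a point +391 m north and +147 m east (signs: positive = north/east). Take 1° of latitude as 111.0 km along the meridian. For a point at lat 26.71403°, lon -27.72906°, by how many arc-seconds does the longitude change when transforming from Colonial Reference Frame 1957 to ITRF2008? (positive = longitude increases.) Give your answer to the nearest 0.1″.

At latitude 26.71403°, cos φ = 0.893261.
1° of longitude at this latitude = 111.0 × cos φ = 99.15 km, so Δλ = 147.0 / 99152.0 = 0.0014826° = 5.337″.

Δλ = 5.3″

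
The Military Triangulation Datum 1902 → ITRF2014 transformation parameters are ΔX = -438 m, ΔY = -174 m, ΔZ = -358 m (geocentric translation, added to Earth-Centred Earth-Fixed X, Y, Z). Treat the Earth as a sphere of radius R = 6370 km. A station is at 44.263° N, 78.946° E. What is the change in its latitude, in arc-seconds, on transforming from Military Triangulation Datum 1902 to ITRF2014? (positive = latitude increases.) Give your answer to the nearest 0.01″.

Δφ = -2.54″

sin φ = 0.697953, cos φ = 0.716144, sin λ = 0.981447, cos λ = 0.191734.
North component: ΔN = −sin φ cos λ·ΔX − sin φ sin λ·ΔY + cos φ·ΔZ = −(0.697953)(0.191734)(-438) − (0.697953)(0.981447)(-174) + (0.716144)(-358) = -78.57 m.
1° of latitude spans πR/180 = 111177 m, so Δφ = -78.57 / 111177 × 3600 = -2.544″.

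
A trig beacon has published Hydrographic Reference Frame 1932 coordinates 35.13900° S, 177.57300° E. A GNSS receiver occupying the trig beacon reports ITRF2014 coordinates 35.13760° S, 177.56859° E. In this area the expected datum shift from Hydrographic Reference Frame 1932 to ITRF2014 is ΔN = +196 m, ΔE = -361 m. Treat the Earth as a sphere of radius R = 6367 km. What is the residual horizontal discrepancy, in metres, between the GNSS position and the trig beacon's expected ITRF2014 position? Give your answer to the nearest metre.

57 m

Observed coordinate differences: Δφ = +0.00140°, Δλ = -0.00441°.
Converting to metres (1° lat = 111125 m, cos φ = 0.817758): observed ΔN = 155.6 m, observed ΔE = -400.8 m.
Subtracting the expected shift leaves a residual of 155.6 − (196) = -40.4 m north and -400.8 − (-361) = -39.8 m east.
Residual distance = √((-40.4)² + (-39.8)²) = 56.7 m.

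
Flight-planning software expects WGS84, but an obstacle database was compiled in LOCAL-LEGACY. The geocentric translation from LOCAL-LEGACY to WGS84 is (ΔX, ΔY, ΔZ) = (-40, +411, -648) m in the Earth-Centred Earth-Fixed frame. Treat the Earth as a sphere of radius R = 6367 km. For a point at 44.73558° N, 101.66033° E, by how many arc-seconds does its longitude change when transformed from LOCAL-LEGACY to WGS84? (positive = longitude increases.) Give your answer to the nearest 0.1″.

Δλ = -2.0″

sin φ = 0.703836, cos φ = 0.710363, sin λ = 0.979363, cos λ = -0.202109.
East component: ΔE = −sin λ·ΔX + cos λ·ΔY = −(0.979363)(-40) + (-0.202109)(411) = -43.89 m.
1° of latitude spans πR/180 = 111125 m; at latitude φ, 1° of longitude spans that × cos φ = 78939.1 m, so Δλ = -43.89 / 78939.1 × 3600 = -2.002″.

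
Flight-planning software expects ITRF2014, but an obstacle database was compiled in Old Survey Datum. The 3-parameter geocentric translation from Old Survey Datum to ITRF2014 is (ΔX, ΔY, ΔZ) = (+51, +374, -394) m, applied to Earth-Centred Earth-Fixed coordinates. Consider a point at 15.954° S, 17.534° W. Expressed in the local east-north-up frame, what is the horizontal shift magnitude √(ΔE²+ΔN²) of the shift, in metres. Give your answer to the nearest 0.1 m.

At φ = -15.954°, λ = -17.534°: sin φ = -0.274866, cos φ = 0.961483, sin λ = -0.301272, cos λ = 0.953538.
ΔE = −sin λ·ΔX + cos λ·ΔY = −(-0.301272)·(51) + (0.953538)·(374) = 371.99 m.
ΔN = −sin φ cos λ·ΔX − sin φ sin λ·ΔY + cos φ·ΔZ = −(-0.274866)(0.953538)(51) − (-0.274866)(-0.301272)(374) + (0.961483)(-394) = -396.43 m.
Horizontal magnitude = √(ΔE² + ΔN²) = √(371.99² + (-396.43)²) = 543.63 m.

543.6 m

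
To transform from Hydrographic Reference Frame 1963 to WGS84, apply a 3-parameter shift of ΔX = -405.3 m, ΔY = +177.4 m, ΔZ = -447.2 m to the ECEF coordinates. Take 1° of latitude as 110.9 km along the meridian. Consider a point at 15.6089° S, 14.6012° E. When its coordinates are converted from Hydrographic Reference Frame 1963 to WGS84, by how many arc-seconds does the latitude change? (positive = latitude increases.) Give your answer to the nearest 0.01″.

Δφ = -17.02″

sin φ = -0.269069, cos φ = 0.963121, sin λ = 0.252090, cos λ = 0.967704.
North component: ΔN = −sin φ cos λ·ΔX − sin φ sin λ·ΔY + cos φ·ΔZ = −(-0.269069)(0.967704)(-405.3) − (-0.269069)(0.252090)(177.4) + (0.963121)(-447.2) = -524.21 m.
1° of latitude spans 110900 m, so Δφ = -524.21 / 110900 × 3600 = -17.017″.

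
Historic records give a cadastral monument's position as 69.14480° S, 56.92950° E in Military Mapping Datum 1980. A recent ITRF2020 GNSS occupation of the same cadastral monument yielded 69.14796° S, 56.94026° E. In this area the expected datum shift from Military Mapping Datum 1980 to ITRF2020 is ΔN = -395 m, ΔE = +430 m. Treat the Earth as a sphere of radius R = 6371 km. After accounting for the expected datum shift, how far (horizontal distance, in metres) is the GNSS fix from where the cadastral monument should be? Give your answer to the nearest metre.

44 m

Observed coordinate differences: Δφ = -0.00316°, Δλ = +0.01076°.
Converting to metres (1° lat = 111195 m, cos φ = 0.356007): observed ΔN = -351.4 m, observed ΔE = 425.9 m.
Subtracting the expected shift leaves a residual of -351.4 − (-395) = 43.6 m north and 425.9 − (430) = -4.1 m east.
Residual distance = √(43.6² + (-4.1)²) = 43.8 m.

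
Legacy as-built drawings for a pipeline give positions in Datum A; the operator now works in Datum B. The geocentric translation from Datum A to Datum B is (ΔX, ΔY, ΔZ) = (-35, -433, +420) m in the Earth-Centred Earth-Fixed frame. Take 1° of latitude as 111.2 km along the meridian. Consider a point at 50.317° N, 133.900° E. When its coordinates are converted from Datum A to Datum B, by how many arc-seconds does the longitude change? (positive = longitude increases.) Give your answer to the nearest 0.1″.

sin φ = 0.769589, cos φ = 0.638540, sin λ = 0.720551, cos λ = -0.693402.
East component: ΔE = −sin λ·ΔX + cos λ·ΔY = −(0.720551)(-35) + (-0.693402)(-433) = 325.46 m.
1° of latitude spans 111200 m; at latitude φ, 1° of longitude spans that × cos φ = 71005.6 m, so Δλ = 325.46 / 71005.6 × 3600 = 16.501″.

Δλ = 16.5″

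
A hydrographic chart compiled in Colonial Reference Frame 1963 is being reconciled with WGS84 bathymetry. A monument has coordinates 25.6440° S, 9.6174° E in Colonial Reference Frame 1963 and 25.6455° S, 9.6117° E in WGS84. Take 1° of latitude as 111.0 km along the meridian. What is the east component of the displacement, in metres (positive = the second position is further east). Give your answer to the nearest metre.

ΔE = -570 m

Δφ = -25.6455° − -25.6440° = -0.0015°; Δλ = 9.6117° − 9.6174° = -0.0057°.
ΔN = Δφ × 111000 = -166.5 m; ΔE = Δλ × 111000 × cos(-25.6440°) = -0.0057 × 111000 × 0.901500 = -570.4 m.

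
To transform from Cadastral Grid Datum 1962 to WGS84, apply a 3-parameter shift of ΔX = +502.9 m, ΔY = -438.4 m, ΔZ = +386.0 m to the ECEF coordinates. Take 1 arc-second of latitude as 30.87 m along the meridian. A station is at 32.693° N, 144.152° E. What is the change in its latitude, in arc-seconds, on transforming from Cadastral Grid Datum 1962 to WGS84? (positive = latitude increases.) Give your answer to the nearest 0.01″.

sin φ = 0.540138, cos φ = 0.841577, sin λ = 0.585637, cos λ = -0.810573.
North component: ΔN = −sin φ cos λ·ΔX − sin φ sin λ·ΔY + cos φ·ΔZ = −(0.540138)(-0.810573)(502.9) − (0.540138)(0.585637)(-438.4) + (0.841577)(386.0) = 683.71 m.
1° of latitude spans 3600 × 30.87 = 111132 m, so Δφ = 683.71 / 111132 × 3600 = 22.148″.

Δφ = 22.15″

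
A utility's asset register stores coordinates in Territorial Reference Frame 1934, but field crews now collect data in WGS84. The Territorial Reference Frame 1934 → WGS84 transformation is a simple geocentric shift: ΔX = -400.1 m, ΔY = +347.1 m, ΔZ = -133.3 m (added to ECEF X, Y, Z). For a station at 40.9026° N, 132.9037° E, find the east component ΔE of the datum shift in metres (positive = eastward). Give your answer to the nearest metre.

ΔE = 57 m

The local east axis at (φ, λ) is (−sin λ, cos λ, 0), so ΔE = −sin(132.9037°)·(-400.1) + cos(132.9037°)·347.1 = 56.78 m.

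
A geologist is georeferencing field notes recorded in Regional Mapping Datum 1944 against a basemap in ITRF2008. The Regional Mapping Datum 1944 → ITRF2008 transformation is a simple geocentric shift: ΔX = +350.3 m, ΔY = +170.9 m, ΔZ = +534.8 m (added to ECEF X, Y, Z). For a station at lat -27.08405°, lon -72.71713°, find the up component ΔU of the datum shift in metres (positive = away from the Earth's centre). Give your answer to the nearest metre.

At φ = -27.08405°, λ = -72.71713°: sin φ = -0.455297, cos φ = 0.890340, sin λ = -0.954850, cos λ = 0.297089.
ΔU = cos φ cos λ·ΔX + cos φ sin λ·ΔY + sin φ·ΔZ = (0.890340)(0.297089)(350.3) + (0.890340)(-0.954850)(170.9) + (-0.455297)(534.8) = -296.12 m.

ΔU = -296 m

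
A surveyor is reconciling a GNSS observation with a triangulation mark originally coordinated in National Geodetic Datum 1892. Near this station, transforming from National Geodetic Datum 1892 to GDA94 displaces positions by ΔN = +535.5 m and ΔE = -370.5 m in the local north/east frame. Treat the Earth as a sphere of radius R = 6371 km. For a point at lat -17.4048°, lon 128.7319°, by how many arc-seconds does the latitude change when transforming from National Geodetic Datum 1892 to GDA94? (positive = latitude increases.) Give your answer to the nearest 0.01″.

On a sphere of radius R, 1 rad of latitude = R, so Δφ = ΔN / R = 535.5 / 6371000 = 8.4053e-05 rad = 17.337″.

Δφ = 17.34″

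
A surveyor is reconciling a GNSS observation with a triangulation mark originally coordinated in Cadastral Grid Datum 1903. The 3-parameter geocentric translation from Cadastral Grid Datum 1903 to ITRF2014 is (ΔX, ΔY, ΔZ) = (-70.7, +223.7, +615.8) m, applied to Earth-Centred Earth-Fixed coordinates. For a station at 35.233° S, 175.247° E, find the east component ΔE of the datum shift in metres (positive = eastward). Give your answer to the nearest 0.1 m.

At φ = -35.233°, λ = 175.247°: sin φ = -0.576903, cos φ = 0.816813, sin λ = 0.082860, cos λ = -0.996561.
ΔE = −sin λ·ΔX + cos λ·ΔY = −(0.082860)·(-70.7) + (-0.996561)·(223.7) = -217.07 m.

ΔE = -217.1 m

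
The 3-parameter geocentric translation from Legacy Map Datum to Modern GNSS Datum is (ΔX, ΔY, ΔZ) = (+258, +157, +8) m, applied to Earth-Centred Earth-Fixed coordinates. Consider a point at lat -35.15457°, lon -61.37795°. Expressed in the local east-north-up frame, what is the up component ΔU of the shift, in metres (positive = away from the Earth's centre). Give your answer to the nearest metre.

The local up (radial) axis is (cos φ cos λ, cos φ sin λ, sin φ), giving ΔU = 101.047 − 112.677 − 4.606 = -16.24 m.

ΔU = -16 m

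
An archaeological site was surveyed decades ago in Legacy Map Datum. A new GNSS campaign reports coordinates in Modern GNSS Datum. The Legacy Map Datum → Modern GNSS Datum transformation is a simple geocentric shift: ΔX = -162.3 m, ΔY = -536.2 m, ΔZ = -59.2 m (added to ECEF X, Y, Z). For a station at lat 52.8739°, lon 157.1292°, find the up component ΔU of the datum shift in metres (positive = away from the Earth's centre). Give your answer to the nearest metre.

At φ = 52.8739°, λ = 157.1292°: sin φ = 0.797309, cos φ = 0.603571, sin λ = 0.388654, cos λ = -0.921384.
ΔU = cos φ cos λ·ΔX + cos φ sin λ·ΔY + sin φ·ΔZ = (0.603571)(-0.921384)(-162.3) + (0.603571)(0.388654)(-536.2) + (0.797309)(-59.2) = -82.72 m.

ΔU = -83 m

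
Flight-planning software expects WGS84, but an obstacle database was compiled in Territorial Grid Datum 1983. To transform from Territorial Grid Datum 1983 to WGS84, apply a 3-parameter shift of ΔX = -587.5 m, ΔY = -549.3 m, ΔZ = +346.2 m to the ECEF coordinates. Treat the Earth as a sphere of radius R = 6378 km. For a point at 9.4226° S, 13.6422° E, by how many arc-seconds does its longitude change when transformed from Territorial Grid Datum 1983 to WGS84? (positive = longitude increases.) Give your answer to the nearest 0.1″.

sin φ = -0.163715, cos φ = 0.986508, sin λ = 0.235858, cos λ = 0.971788.
East component: ΔE = −sin λ·ΔX + cos λ·ΔY = −(0.235858)(-587.5) + (0.971788)(-549.3) = -395.24 m.
1° of latitude spans πR/180 = 111317 m; at latitude φ, 1° of longitude spans that × cos φ = 109815.2 m, so Δλ = -395.24 / 109815.2 × 3600 = -12.957″.

Δλ = -13.0″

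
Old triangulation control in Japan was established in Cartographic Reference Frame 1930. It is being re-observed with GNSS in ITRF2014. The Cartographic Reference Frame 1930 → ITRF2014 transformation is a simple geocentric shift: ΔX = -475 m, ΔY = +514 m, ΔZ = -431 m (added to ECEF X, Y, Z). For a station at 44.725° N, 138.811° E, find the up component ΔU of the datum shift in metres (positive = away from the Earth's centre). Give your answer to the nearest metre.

ΔU = 191 m

At φ = 44.725°, λ = 138.811°: sin φ = 0.703705, cos φ = 0.710492, sin λ = 0.658545, cos λ = -0.752541.
ΔU = cos φ cos λ·ΔX + cos φ sin λ·ΔY + sin φ·ΔZ = (0.710492)(-0.752541)(-475) + (0.710492)(0.658545)(514) + (0.703705)(-431) = 191.17 m.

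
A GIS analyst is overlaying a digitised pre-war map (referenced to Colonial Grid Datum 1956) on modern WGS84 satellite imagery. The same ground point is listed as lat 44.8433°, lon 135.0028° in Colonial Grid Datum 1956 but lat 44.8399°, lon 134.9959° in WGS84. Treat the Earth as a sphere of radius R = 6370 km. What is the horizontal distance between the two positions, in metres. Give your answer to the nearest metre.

662 m

Δφ = 44.8399° − 44.8433° = -0.0034°; Δλ = 134.9959° − 135.0028° = -0.0069°.
1° along a meridian = πR/180 = 111177 m.
ΔN = Δφ × 111177 = -378.0 m; ΔE = Δλ × 111177 × cos(44.8433°) = -0.0069 × 111177 × 0.709038 = -543.9 m.
Distance = √(ΔE² + ΔN²) = √((-543.9)² + (-378.0)²) = 662.4 m.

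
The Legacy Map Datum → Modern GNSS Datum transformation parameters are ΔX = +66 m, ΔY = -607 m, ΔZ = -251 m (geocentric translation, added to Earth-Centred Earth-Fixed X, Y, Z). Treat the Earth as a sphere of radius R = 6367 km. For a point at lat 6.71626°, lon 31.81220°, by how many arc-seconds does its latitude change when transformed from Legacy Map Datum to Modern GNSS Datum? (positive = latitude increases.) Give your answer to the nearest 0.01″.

Δφ = -7.08″

sin φ = 0.116953, cos φ = 0.993137, sin λ = 0.527137, cos λ = 0.849780.
North component: ΔN = −sin φ cos λ·ΔX − sin φ sin λ·ΔY + cos φ·ΔZ = −(0.116953)(0.849780)(66) − (0.116953)(0.527137)(-607) + (0.993137)(-251) = -218.42 m.
1° of latitude spans πR/180 = 111125 m, so Δφ = -218.42 / 111125 × 3600 = -7.076″.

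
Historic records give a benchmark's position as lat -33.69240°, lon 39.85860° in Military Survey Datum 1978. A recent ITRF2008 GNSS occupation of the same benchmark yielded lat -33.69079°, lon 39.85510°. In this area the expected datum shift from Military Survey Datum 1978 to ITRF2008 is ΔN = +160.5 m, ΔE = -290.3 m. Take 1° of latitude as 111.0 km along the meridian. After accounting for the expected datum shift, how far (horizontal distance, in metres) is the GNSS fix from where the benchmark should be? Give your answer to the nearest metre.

38 m

Observed coordinate differences: Δφ = +0.00161°, Δλ = -0.00350°.
Converting to metres (1° lat = 111000 m, cos φ = 0.832028): observed ΔN = 178.7 m, observed ΔE = -323.2 m.
Subtracting the expected shift leaves a residual of 178.7 − (160.5) = 18.2 m north and -323.2 − (-290.3) = -32.9 m east.
Residual distance = √(18.2² + (-32.9)²) = 37.6 m.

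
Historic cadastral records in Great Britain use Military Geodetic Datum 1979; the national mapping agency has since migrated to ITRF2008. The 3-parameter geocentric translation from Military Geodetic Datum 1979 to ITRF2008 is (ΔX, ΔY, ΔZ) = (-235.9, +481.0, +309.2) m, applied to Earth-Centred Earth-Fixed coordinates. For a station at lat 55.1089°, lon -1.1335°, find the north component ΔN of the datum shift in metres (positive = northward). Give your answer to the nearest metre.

ΔN = 378 m

The local north axis is (−sin φ cos λ, −sin φ sin λ, cos φ), giving ΔN = 193.457 + 7.805 + 176.868 = 378.13 m.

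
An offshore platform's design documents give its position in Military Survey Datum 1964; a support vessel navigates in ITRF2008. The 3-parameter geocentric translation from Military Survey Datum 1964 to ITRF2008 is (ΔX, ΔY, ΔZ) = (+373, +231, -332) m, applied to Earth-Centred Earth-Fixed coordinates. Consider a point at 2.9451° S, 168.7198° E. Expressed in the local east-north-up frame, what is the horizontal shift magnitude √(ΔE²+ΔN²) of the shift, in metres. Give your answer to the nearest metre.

The local east axis at (φ, λ) is (−sin λ, cos λ, 0), so ΔE = −sin(168.7198°)·373 + cos(168.7198°)·231 = -299.50 m.
The local north axis is (−sin φ cos λ, −sin φ sin λ, cos φ), giving ΔN = -18.794 + 2.322 − 331.562 = -348.03 m.
Horizontal magnitude = √(ΔE² + ΔN²) = √((-299.50)² + (-348.03)²) = 459.16 m.

459 m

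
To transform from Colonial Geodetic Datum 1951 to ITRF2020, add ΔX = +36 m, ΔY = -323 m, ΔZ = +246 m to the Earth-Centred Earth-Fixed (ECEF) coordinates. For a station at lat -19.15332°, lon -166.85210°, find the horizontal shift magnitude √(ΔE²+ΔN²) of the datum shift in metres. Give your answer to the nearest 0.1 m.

405.2 m

The local east axis at (φ, λ) is (−sin λ, cos λ, 0), so ΔE = −sin(-166.85210°)·36 + cos(-166.85210°)·(-323) = 322.72 m.
The local north axis is (−sin φ cos λ, −sin φ sin λ, cos φ), giving ΔN = -11.502 + 24.106 + 232.382 = 244.99 m.
Horizontal magnitude = √(ΔE² + ΔN²) = √(322.72² + 244.99²) = 405.18 m.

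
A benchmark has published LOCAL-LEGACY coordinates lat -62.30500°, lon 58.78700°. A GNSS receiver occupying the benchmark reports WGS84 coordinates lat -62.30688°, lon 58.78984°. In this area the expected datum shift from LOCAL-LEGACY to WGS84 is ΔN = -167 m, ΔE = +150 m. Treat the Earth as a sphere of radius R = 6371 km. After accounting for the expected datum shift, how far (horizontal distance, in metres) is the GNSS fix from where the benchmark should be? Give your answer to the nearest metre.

Observed coordinate differences: Δφ = -0.00188°, Δλ = +0.00284°.
Converting to metres (1° lat = 111195 m, cos φ = 0.464765): observed ΔN = -209.0 m, observed ΔE = 146.8 m.
Subtracting the expected shift leaves a residual of -209.0 − (-167) = -42.0 m north and 146.8 − (150) = -3.2 m east.
Residual distance = √((-42.0)² + (-3.2)²) = 42.2 m.

42 m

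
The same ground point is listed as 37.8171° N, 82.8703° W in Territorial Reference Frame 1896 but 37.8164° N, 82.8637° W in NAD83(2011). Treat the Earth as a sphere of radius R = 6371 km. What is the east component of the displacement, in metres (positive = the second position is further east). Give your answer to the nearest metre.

ΔE = 580 m

Δφ = 37.8164° − 37.8171° = -0.0007°; Δλ = -82.8637° − -82.8703° = +0.0066°.
1° along a meridian = πR/180 = 111195 m.
ΔN = Δφ × 111195 = -77.8 m; ΔE = Δλ × 111195 × cos(37.8171°) = +0.0066 × 111195 × 0.789972 = 579.7 m.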